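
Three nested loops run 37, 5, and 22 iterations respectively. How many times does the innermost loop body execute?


Loop 1 (outermost): 37 iterations
Loop 2 (middle): 5 iterations per outer
Loop 3 (innermost): 22 iterations per middle
Total = 37 * 5 * 22 = 4070


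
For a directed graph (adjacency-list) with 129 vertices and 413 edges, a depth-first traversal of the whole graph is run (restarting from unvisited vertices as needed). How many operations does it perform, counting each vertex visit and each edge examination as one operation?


A full DFS traversal visits each vertex once and examines each edge once.
V = 129
E = 413
Sum = 129 + 413 = 542


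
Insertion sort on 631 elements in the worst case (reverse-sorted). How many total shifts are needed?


In the worst case (reverse-sorted), each element shifts past all previous:
  Element 1: 1 shifts
  Element 2: 2 shifts
  Element 3: 3 shifts
  Element 4: 4 shifts
  Element 5: 5 shifts
  ...
  Element 630: 630 shifts
Total = 1 + 2 + ... + 630
= 631*(631-1)/2 = 198765


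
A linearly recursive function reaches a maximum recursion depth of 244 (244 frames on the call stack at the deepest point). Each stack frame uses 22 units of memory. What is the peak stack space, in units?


Maximum recursion depth = 244 frames
Memory per frame = 22 units
Total stack space = depth * frame_size
= 244 * 22 = 5368


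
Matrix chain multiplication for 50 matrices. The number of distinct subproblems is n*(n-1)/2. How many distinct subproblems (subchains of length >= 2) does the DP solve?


Subproblems are indexed by (i, j) where i < j.
Number of such pairs = n*(n-1)/2
= 50 * 49 / 2
= 1225


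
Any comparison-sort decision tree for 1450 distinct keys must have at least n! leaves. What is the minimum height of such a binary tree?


A binary decision tree of height h has at most 2^h leaves and needs at least n! of them, so h >= ceil(log2(n!)).
1450! is far too large to multiply out, so use Stirling's series:
  ln(n!) ~ n ln n - n + (1/2) ln(2 pi n) + 1/(12n)  (error below 1/(360 n^3), negligible here)
  ln(1450) = 7.2793188
  n ln n = 1450 * 7.2793188 = 10555.0123
  (1/2) ln(2 pi * 1450) = (1/2) ln(9110.6187) = 4.5586
  1/(12*1450) = 0.0001
  ln(1450!) ~ 10555.0123 - 1450 + 4.5586 + 0.0001 = 9109.5710
Convert to base 2: log2(1450!) = 9109.5710 / ln 2 = 9109.5710 / 0.69314718 = 13142.3329
ceil(13142.3329) = 13143


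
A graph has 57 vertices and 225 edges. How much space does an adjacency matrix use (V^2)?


Adjacency matrix: V x V grid of entries
Space = V^2 = 57^2 = 57 * 57 = 3249


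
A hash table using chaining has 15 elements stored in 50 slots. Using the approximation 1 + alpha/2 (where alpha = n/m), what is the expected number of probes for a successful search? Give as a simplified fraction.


Load factor alpha = n/m = 15/50
Expected probes = 1 + alpha/2 = 1 + 15/(2*50)
= 1 + 15/100
= 100/100 + 15/100
= 115/100
Simplify: 23/20


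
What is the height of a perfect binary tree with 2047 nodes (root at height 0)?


A perfect binary tree with 2047 nodes:
  2047 = 2^11 - 1
  Levels: 0, 1, ..., 10
  Height = 10


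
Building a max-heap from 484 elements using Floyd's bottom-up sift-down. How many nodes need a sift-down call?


In a heap of 484 elements (0-indexed array):
  Last element index: 483
  Parent of last element: floor((483 - 1) / 2) = 241
  Internal nodes: indices 0 to 241
  Count = floor(484/2) = 242


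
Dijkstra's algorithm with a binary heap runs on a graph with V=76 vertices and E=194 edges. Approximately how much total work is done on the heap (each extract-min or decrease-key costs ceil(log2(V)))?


Dijkstra with a binary heap: each vertex is extracted once, each edge may relax once.
Each heap operation costs O(log V).
V + E = 76 + 194 = 270
ceil(log2(76)) = 7 (since 2^6 = 64 < 76 <= 128 = 2^7)
Total heap work = (V+E) * ceil(log2(V)) = 270 * 7 = 1890


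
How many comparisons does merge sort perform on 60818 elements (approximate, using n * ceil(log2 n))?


Recursion depth: ceil(log2(60818)) = 16
Each recursion level merges n = 60818 elements
Total = 60818 * 16 = 973088


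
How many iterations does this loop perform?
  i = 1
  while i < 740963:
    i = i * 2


The loop variable doubles each iteration:
i = 1 -> 2 -> 4 -> 8 -> 16 -> 32 -> 64 -> 128 -> 256 -> 512 -> 1024 -> 2048 -> 4096 -> 8192 -> 16384 -> 32768 -> 65536 -> 131072 -> 262144 -> 524288 -> 1048576 (stop, 1048576 >= 740963)
Number of doublings = ceil(log2(740963)) = 20


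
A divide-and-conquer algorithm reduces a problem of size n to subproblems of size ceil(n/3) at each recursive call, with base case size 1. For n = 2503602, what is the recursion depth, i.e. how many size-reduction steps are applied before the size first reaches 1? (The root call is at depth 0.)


Each step divides the size by 3 (rounding up); after k steps the size is ceil(n/3^k), which equals 1 exactly when 3^k >= n.
So the depth is the smallest k with 3^k >= 2503602, i.e. ceil(log_3(2503602)).
3^13 = 1594323 < 2503602 <= 4782969 = 3^14
Recursion depth = 14


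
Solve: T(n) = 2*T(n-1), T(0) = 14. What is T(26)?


Unrolling:
T(26) = 2*T(25) = 2^2*T(24) = ... = 2^26*T(0)
= 2^26 * 14
= 67108864 * 14 = 939524096


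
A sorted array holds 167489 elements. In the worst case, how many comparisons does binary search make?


Halving sequence: 167489 -> 83744 -> 41872 -> 20936 -> 10468 -> 5234 -> 2617 -> 1308 -> 654 -> 327 -> 163 -> 81 -> 40 -> 20 -> 10 -> 5 -> 2 -> 1
Number of halvings = 17
Max comparisons = 17 + 1 = 18


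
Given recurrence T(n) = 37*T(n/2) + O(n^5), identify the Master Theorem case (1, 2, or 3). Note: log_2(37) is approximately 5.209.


Master Theorem parameters: a=37, b=2, c=5
log_b(a) = 5.209
Compare b^c with a: 2^5 = 32 < 37, so c < log_b(a).
Comparing c=5 vs log_b(a)=5.209:
5 < 5.209 => Case 1
Result: T(n) = O(n^(log_2 37)) ~ O(n^5.209)
Master Theorem case = 1


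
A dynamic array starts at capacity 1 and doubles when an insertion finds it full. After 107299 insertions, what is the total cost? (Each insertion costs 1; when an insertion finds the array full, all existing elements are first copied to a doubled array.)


Insertion cost: 107299 (one per element)
Resizes occur just before inserting elements 2, 3, 5, 9, ...
Elements copied at each resize: 1 + 2 + 4 + 8 + 16 + 32 + 64 + 128 + 256 + 512 + 1024 + 2048 + 4096 + 8192 + 16384 + 32768 + 65536
Sum of copies = 131071 (geometric series: 2^k - 1)
Total = 107299 + 131071 = 238370


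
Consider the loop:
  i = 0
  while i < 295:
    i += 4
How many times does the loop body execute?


Starting at i = 0, each iteration adds 4.
Iterations until i >= 295:
  Iteration 1: i = 0 -> i = 4
  Iteration 2: i = 4 -> i = 8
  Iteration 3: i = 8 -> i = 12
  Iteration 4: i = 12 -> i = 16
  Iteration 5: i = 16 -> i = 20
  Iteration 6: i = 20 -> i = 24
  Iteration 7: i = 24 -> i = 28
  Iteration 8: i = 28 -> i = 32
  ... continuing ...
Total iterations = ceil(295/4) = 74


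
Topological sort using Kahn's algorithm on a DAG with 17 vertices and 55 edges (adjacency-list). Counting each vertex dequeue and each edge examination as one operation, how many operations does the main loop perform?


Kahn's algorithm:
  1. Compute in-degrees: O(V + E)
  2. Process queue: each vertex dequeued once (O(V))
     each edge examined once (O(E))
Total = V + E = 17 + 55 = 72


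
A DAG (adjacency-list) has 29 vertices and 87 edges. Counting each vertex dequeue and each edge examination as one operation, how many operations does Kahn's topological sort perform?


V = 29 (vertex processing)
E = 87 (edge processing)
V + E = 29 + 87 = 116


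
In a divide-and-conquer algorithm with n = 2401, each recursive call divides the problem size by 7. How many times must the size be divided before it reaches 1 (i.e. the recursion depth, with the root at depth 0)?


Number of divisions = log_7(2401)
Sizes: 2401 -> 343 -> 49 -> 7 -> 1 (4 divisions)
Recursion depth = 4


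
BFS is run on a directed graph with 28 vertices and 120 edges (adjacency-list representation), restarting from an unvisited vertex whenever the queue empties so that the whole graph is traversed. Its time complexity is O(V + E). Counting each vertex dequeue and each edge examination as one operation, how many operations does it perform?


A full BFS traversal dequeues each vertex exactly once and examines each directed edge exactly once.
V = 28 (vertex processing cost)
E = 120 (edge examination cost)
Total operations proportional to V + E = 28 + 120 = 148


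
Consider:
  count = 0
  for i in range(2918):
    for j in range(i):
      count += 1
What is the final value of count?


For each i, the inner loop runs i times:
  i=0: inner runs 0 times
  i=1: inner runs 1 time
  i=2: inner runs 2 times
  i=3: inner runs 3 times
  i=4: inner runs 4 times
  i=5: inner runs 5 times
  i=6: inner runs 6 times
  i=7: inner runs 7 times
  ...
Total = 0 + 1 + 2 + ... + 2917 = 2918*(2918-1)/2 = 4255903


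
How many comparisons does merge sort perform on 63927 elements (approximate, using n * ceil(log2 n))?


Recursion depth: ceil(log2(63927)) = 16
Each recursion level merges n = 63927 elements
Total = 63927 * 16 = 1022832


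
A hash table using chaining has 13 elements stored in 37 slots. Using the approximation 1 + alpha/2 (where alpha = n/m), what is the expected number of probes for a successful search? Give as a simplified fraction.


Load factor alpha = n/m = 13/37
Expected probes = 1 + alpha/2 = 1 + 13/(2*37)
= 1 + 13/74
= 74/74 + 13/74
= 87/74


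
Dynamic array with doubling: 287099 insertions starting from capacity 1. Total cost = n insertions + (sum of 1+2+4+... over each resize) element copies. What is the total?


n = 287099
Insertion costs: 287099
Resizes copy 1, 2, 4, ... up to the largest power of 2 that is <= n-1 = 287098, i.e. 262144.
Copy costs = 1 + 2 + 4 + 8 + 16 + 32 + 64 + 128 + 256 + 512 + 1024 + 2048 + 4096 + 8192 + 16384 + 32768 + 65536 + 131072 + 262144 = 524287
Total = 287099 + 524287 = 811386


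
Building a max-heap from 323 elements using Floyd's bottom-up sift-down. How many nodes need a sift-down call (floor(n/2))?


In a heap of 323 elements (0-indexed array):
  Last element index: 322
  Parent of last element: floor((322 - 1) / 2) = 160
  Internal nodes: indices 0 to 160
  Count = floor(323/2) = 161


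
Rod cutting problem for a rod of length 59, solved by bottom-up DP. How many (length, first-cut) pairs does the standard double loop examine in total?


For each subproblem length i = 1..59, the inner loop considers i possible first cuts.
Total = 1 + 2 + ... + 59
= 59*(59+1)/2
= 59*60/2 = 1770


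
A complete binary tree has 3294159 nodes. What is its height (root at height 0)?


In a complete binary tree, level k holds nodes 2^k .. 2^(k+1)-1 (1-indexed).
Height = floor(log2(n)) = floor(log2(3294159)) = 21
Check: 2^21 = 2097152 <= 3294159 < 4194304 = 2^22


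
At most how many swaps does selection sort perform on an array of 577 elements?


Each of the 576 passes places one element in its final position.
Pass 1: swap minimum into position 0
Pass 2: swap minimum of remaining into position 1
...
Pass 576: last two elements, one swap
Maximum swaps = 577 - 1 = 576


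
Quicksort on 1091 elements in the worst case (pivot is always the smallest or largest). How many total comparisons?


In the worst case, each partition step picks the worst pivot:
  Partition 1: 1090 comparisons (n-1 elements to compare)
  Partition 2: 1089 comparisons
  Partition 3: 1088 comparisons
  Partition 4: 1087 comparisons
  Partition 5: 1086 comparisons
  ...
  Last partition: 0 comparisons
Total = (n-1) + (n-2) + ... + 1 + 0 = n*(n-1)/2
= 1091*1090/2 = 594595


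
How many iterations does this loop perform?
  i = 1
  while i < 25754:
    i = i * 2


The loop variable doubles each iteration:
i = 1 -> 2 -> 4 -> 8 -> 16 -> 32 -> 64 -> 128 -> 256 -> 512 -> 1024 -> 2048 -> 4096 -> 8192 -> 16384 -> 32768 (stop, 32768 >= 25754)
Number of doublings = ceil(log2(25754)) = 15


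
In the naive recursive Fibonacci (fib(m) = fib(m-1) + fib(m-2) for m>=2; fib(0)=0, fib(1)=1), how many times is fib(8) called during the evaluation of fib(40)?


Let N(m) = number of times fib(m) is called while evaluating fib(40).
N(40) = 1 (the initial call).
N(39) = 1 (only fib(40) calls it).
For 1 <= m <= 38: fib(m) is called by fib(m+1) and fib(m+2), so
  N(m) = N(m+1) + N(m+2).
fib(0) is called only by fib(2), so N(0) = N(2).
Walk down from m=40:
  N(40)=1, N(39)=1, N(38)=2, N(37)=3, N(36)=5, N(35)=8, N(34)=13, N(33)=21, N(32)=34, N(31)=55, N(30)=89, N(29)=144, N(28)=233, N(27)=377, N(26)=610, N(25)=987, N(24)=1597, N(23)=2584, N(22)=4181, N(21)=6765, N(20)=10946, N(19)=17711, N(18)=28657, N(17)=46368, N(16)=75025, N(15)=121393, N(14)=196418, N(13)=317811, N(12)=514229, N(11)=832040, N(10)=1346269, N(9)=2178309, N(8)=3524578
N(8) = 3524578


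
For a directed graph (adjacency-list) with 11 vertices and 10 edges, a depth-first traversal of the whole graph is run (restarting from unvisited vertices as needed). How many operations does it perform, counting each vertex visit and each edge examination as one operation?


A full DFS traversal visits each vertex once and examines each edge once.
V = 11
E = 10
Sum = 11 + 10 = 21


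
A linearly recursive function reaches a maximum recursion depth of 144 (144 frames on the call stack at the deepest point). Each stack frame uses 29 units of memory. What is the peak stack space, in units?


Maximum recursion depth = 144 frames
Memory per frame = 29 units
Total stack space = depth * frame_size
= 144 * 29 = 4176


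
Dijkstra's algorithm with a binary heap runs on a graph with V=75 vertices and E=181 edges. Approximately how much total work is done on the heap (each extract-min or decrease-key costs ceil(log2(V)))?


Dijkstra with a binary heap: each vertex is extracted once, each edge may relax once.
Each heap operation costs O(log V).
V + E = 75 + 181 = 256
ceil(log2(75)) = 7 (since 2^6 = 64 < 75 <= 128 = 2^7)
Total heap work = (V+E) * ceil(log2(V)) = 256 * 7 = 1792


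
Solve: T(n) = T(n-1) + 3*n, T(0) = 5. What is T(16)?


Expanding the recurrence:
T(16) = T(15) + 3*16
       = T(14) + 3*15 + 3*16
       ...
       = T(0) + 3*(1 + 2 + ... + 16)
       = 5 + 3 * 16*17/2
       = 5 + 3 * 136
       = 5 + 408 = 413


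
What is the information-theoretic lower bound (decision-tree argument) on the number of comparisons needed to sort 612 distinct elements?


A binary decision tree of height h has at most 2^h leaves and needs at least n! of them, so h >= ceil(log2(n!)).
612! is far too large to multiply out, so use Stirling's series:
  ln(n!) ~ n ln n - n + (1/2) ln(2 pi n) + 1/(12n)  (error below 1/(360 n^3), negligible here)
  ln(612) = 6.4167323
  n ln n = 612 * 6.4167323 = 3927.0402
  (1/2) ln(2 pi * 612) = (1/2) ln(3845.3094) = 4.1273
  1/(12*612) = 0.0001
  ln(612!) ~ 3927.0402 - 612 + 4.1273 + 0.0001 = 3319.1676
Convert to base 2: log2(612!) = 3319.1676 / ln 2 = 3319.1676 / 0.69314718 = 4788.5466
ceil(4788.5466) = 4789


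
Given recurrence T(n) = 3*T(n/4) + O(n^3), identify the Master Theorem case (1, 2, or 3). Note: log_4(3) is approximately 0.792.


Master Theorem parameters: a=3, b=4, c=3
log_b(a) = 0.792
Compare b^c with a: 4^3 = 64 > 3, so c > log_b(a).
Comparing c=3 vs log_b(a)=0.792:
3 > 0.792 => Case 3
Result: T(n) = O(n^3)
Master Theorem case = 3


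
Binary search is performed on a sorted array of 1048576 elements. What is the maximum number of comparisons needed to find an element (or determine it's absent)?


Binary search halves the search space each comparison:
  Step 1: search space = 1048576 -> 524288
  Step 2: search space = 524288 -> 262144
  Step 3: search space = 262144 -> 131072
  Step 4: search space = 131072 -> 65536
  Step 5: search space = 65536 -> 32768
  Step 6: search space = 32768 -> 16384
  Step 7: search space = 16384 -> 8192
  Step 8: search space = 8192 -> 4096
  Step 9: search space = 4096 -> 2048
  Step 10: search space = 2048 -> 1024
  Step 11: search space = 1024 -> 512
  Step 12: search space = 512 -> 256
  Step 13: search space = 256 -> 128
  Step 14: search space = 128 -> 64
  Step 15: search space = 64 -> 32
  Step 16: search space = 32 -> 16
  Step 17: search space = 16 -> 8
  Step 18: search space = 8 -> 4
  Step 19: search space = 4 -> 2
  Step 20: search space = 2 -> 1
  Step 21: search space = 1 (final check)
Maximum comparisons = floor(log2(1048576)) + 1 = 20 + 1 = 21


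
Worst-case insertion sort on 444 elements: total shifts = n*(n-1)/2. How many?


Sum of shifts = 1 + 2 + 3 + ... + 443
= 444 * 443 / 2
= 196692 / 2
= 98346


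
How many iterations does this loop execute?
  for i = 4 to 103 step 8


The loop variable i takes values starting at 4 and increments by 8 each iteration.
Sequence: i = 4, 12, 20, 28, 36, 44, 52, 60, 68, ...
The upper bound 103 is inclusive, so the count is floor((last - first) / step) + 1:
floor((103 - 4) / 8) + 1 = floor(99/8) + 1 = 12 + 1 = 13


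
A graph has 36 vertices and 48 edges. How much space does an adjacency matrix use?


Adjacency matrix: V x V grid of entries
Space = V^2 = 36^2 = 36 * 36 = 1296


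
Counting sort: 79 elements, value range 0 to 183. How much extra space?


n = 79 (output array)
k = 184 (count array for 184 distinct values)
Extra space = 79 + 184 = 263


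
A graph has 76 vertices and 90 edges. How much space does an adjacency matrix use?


Adjacency matrix: V x V grid of entries
Space = V^2 = 76^2 = 76 * 76 = 5776


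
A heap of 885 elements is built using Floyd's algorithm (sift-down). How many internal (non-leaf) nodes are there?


Leaf nodes occupy roughly half the array.
Sift-down is called for each internal node, starting from the last one.
Internal nodes = floor(n/2) = floor(885/2) = 442


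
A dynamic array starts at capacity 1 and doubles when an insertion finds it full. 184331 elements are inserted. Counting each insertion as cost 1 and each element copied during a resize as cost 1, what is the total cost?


n = 184331
Insertion costs: 184331
Resizes copy 1, 2, 4, ... up to the largest power of 2 that is <= n-1 = 184330, i.e. 131072.
Copy costs = 1 + 2 + 4 + 8 + 16 + 32 + 64 + 128 + 256 + 512 + 1024 + 2048 + 4096 + 8192 + 16384 + 32768 + 65536 + 131072 = 262143
Total = 184331 + 262143 = 446474


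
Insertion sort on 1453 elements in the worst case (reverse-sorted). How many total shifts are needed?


In the worst case (reverse-sorted), each element shifts past all previous:
  Element 1: 1 shifts
  Element 2: 2 shifts
  Element 3: 3 shifts
  Element 4: 4 shifts
  Element 5: 5 shifts
  ...
  Element 1452: 1452 shifts
Total = 1 + 2 + ... + 1452
= 1453*(1453-1)/2 = 1054878


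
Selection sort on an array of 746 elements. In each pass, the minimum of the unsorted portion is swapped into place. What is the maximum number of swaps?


Selection sort performs one swap per pass:
  Pass 1: find min in positions 0 to 745, swap with position 0
  Pass 2: find min in positions 1 to 745, swap with position 1
  Pass 3: find min in positions 2 to 745, swap with position 2
  Pass 4: find min in positions 3 to 745, swap with position 3
  Pass 5: find min in positions 4 to 745, swap with position 4
  ... (740 more passes)
Total passes (and swaps) = n - 1 = 746 - 1 = 745


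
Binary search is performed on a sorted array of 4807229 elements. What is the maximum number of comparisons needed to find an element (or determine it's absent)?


Binary search halves the search space each comparison:
  Step 1: search space = 4807229 -> 2403614
  Step 2: search space = 2403614 -> 1201807
  Step 3: search space = 1201807 -> 600903
  Step 4: search space = 600903 -> 300451
  Step 5: search space = 300451 -> 150225
  Step 6: search space = 150225 -> 75112
  Step 7: search space = 75112 -> 37556
  Step 8: search space = 37556 -> 18778
  Step 9: search space = 18778 -> 9389
  Step 10: search space = 9389 -> 4694
  Step 11: search space = 4694 -> 2347
  Step 12: search space = 2347 -> 1173
  Step 13: search space = 1173 -> 586
  Step 14: search space = 586 -> 293
  Step 15: search space = 293 -> 146
  Step 16: search space = 146 -> 73
  Step 17: search space = 73 -> 36
  Step 18: search space = 36 -> 18
  Step 19: search space = 18 -> 9
  Step 20: search space = 9 -> 4
  Step 21: search space = 4 -> 2
  Step 22: search space = 2 -> 1
  Step 23: search space = 1 (final check)
Maximum comparisons = floor(log2(4807229)) + 1 = 22 + 1 = 23


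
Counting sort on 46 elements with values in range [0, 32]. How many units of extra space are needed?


Output array size: 46 (to store sorted result)
Count array size: 33 (one slot per possible value, range 0 to 32)
Total extra space = 46 + 33 = 79


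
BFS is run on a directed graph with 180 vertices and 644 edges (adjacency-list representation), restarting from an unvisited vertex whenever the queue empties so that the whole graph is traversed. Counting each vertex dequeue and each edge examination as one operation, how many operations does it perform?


A full BFS traversal dequeues each vertex exactly once and examines each directed edge exactly once.
V = 180 (vertex processing cost)
E = 644 (edge examination cost)
Total operations proportional to V + E = 180 + 644 = 824


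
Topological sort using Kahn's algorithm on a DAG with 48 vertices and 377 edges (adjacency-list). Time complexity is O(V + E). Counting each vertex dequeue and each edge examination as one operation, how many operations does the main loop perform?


Kahn's algorithm:
  1. Compute in-degrees: O(V + E)
  2. Process queue: each vertex dequeued once (O(V))
     each edge examined once (O(E))
Total = V + E = 48 + 377 = 425


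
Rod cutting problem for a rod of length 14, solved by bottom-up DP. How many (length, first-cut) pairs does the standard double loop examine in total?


For each subproblem length i = 1..14, the inner loop considers i possible first cuts.
Total = 1 + 2 + ... + 14
= 14*(14+1)/2
= 14*15/2 = 105


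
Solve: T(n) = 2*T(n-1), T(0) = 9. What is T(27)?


Unrolling:
T(27) = 2*T(26) = 2^2*T(25) = ... = 2^27*T(0)
= 2^27 * 9
= 134217728 * 9 = 1207959552


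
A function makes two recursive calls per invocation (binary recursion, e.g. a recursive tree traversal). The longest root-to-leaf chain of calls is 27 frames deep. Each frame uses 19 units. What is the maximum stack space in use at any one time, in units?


Binary recursion: the two calls run one after the other, so only one root-to-leaf chain of frames is on the stack at a time.
Maximum depth (longest chain) = 27 frames
Each frame = 19 units
Max stack space = 27 * 19 = 513


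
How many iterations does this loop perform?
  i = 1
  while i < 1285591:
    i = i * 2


The loop variable doubles each iteration:
i = 1 -> 2 -> 4 -> 8 -> 16 -> 32 -> 64 -> 128 -> 256 -> 512 -> 1024 -> 2048 -> 4096 -> 8192 -> 16384 -> 32768 -> 65536 -> 131072 -> 262144 -> 524288 -> 1048576 -> 2097152 (stop, 2097152 >= 1285591)
Number of doublings = ceil(log2(1285591)) = 21


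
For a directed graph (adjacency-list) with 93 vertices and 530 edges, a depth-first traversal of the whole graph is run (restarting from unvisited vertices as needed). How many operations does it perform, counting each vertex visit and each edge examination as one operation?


A full DFS traversal visits each vertex once and examines each edge once.
V = 93
E = 530
Sum = 93 + 530 = 623


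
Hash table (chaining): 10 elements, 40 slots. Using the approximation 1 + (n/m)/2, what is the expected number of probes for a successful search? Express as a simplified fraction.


Computing expected probes:
alpha = 10/40
= 1 + alpha/2
= 1 + 10/(2*40)
= (2*40 + 10) / (2*40)
= 90/80 = 9/8


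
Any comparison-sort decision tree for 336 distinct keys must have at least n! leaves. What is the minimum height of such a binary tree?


A binary decision tree of height h has at most 2^h leaves and needs at least n! of them, so h >= ceil(log2(n!)).
336! is far too large to multiply out, so use Stirling's series:
  ln(n!) ~ n ln n - n + (1/2) ln(2 pi n) + 1/(12n)  (error below 1/(360 n^3), negligible here)
  ln(336) = 5.8171112
  n ln n = 336 * 5.8171112 = 1954.5494
  (1/2) ln(2 pi * 336) = (1/2) ln(2111.1503) = 3.8275
  1/(12*336) = 0.0002
  ln(336!) ~ 1954.5494 - 336 + 3.8275 + 0.0002 = 1622.3771
Convert to base 2: log2(336!) = 1622.3771 / ln 2 = 1622.3771 / 0.69314718 = 2340.5954
ceil(2340.5954) = 2341


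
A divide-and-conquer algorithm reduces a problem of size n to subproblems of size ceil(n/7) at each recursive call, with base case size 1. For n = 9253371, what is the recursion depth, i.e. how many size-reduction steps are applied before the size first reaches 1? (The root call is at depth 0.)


Each step divides the size by 7 (rounding up); after k steps the size is ceil(n/7^k), which equals 1 exactly when 7^k >= n.
So the depth is the smallest k with 7^k >= 9253371, i.e. ceil(log_7(9253371)).
7^8 = 5764801 < 9253371 <= 40353607 = 7^9
Recursion depth = 9


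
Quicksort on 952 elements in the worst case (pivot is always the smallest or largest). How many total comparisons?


In the worst case, each partition step picks the worst pivot:
  Partition 1: 951 comparisons (n-1 elements to compare)
  Partition 2: 950 comparisons
  Partition 3: 949 comparisons
  Partition 4: 948 comparisons
  Partition 5: 947 comparisons
  ...
  Last partition: 0 comparisons
Total = (n-1) + (n-2) + ... + 1 + 0 = n*(n-1)/2
= 952*951/2 = 452676


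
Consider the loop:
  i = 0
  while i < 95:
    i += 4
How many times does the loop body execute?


Starting at i = 0, each iteration adds 4.
Iterations until i >= 95:
  Iteration 1: i = 0 -> i = 4
  Iteration 2: i = 4 -> i = 8
  Iteration 3: i = 8 -> i = 12
  Iteration 4: i = 12 -> i = 16
  Iteration 5: i = 16 -> i = 20
  Iteration 6: i = 20 -> i = 24
  Iteration 7: i = 24 -> i = 28
  Iteration 8: i = 28 -> i = 32
  ... continuing ...
Total iterations = ceil(95/4) = 24


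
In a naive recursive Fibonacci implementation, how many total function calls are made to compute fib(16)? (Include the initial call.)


Let C(m) = total calls to evaluate fib(m). Then C(0)=C(1)=1, and
C(m) = 1 + C(m-1) + C(m-2) for m >= 2.
Build the table (each entry = 1 + previous two):
  C(0) = 1
  C(1) = 1
  C(2) = 1 + 1 + 1 = 3
  C(3) = 1 + 3 + 1 = 5
  C(4) = 1 + 5 + 3 = 9
  C(5) = 1 + 9 + 5 = 15
  C(6) = 1 + 15 + 9 = 25
  C(7) = 1 + 25 + 15 = 41
  C(8) = 1 + 41 + 25 = 67
  C(9) = 1 + 67 + 41 = 109
  C(10) = 1 + 109 + 67 = 177
  C(11) = 1 + 177 + 109 = 287
  C(12) = 1 + 287 + 177 = 465
  C(13) = 1 + 465 + 287 = 753
  C(14) = 1 + 753 + 465 = 1219
  C(15) = 1 + 1219 + 753 = 1973
  C(16) = 1 + 1973 + 1219 = 3193
Total calls for fib(16) = 3193


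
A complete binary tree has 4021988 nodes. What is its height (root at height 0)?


In a complete binary tree, level k holds nodes 2^k .. 2^(k+1)-1 (1-indexed).
Height = floor(log2(n)) = floor(log2(4021988)) = 21
Check: 2^21 = 2097152 <= 4021988 < 4194304 = 2^22


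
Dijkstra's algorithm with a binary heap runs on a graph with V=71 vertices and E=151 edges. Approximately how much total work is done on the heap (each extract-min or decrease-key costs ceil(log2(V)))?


Dijkstra with a binary heap: each vertex is extracted once, each edge may relax once.
Each heap operation costs O(log V).
V + E = 71 + 151 = 222
ceil(log2(71)) = 7 (since 2^6 = 64 < 71 <= 128 = 2^7)
Total heap work = (V+E) * ceil(log2(V)) = 222 * 7 = 1554


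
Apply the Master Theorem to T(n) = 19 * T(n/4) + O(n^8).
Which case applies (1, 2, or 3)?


The Master Theorem: T(n) = a*T(n/b) + O(n^c)
  a = 19, b = 4, c = 8
log_b(a) = log_4(19) ~ 2.124
Compare b^c with a: 4^8 = 65536 > 19, so c > log_b(a).
Since c > log_b(a), Case 3 applies.
T(n) = O(n^8)
Master Theorem case = 3


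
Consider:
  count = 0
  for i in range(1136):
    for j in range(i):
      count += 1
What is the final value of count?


For each i, the inner loop runs i times:
  i=0: inner runs 0 times
  i=1: inner runs 1 time
  i=2: inner runs 2 times
  i=3: inner runs 3 times
  i=4: inner runs 4 times
  i=5: inner runs 5 times
  i=6: inner runs 6 times
  i=7: inner runs 7 times
  ...
Total = 0 + 1 + 2 + ... + 1135 = 1136*(1136-1)/2 = 644680


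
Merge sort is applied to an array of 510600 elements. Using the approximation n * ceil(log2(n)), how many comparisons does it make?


Merge sort divides the array into halves recursively.
Number of levels = ceil(log2(510600)) = 19
At each level, approximately n = 510600 comparisons are needed for merging.
Total comparisons ~ n * ceil(log2(n)) = 510600 * 19 = 9701400


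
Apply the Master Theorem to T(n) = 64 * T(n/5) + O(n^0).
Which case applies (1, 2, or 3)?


The Master Theorem: T(n) = a*T(n/b) + O(n^c)
  a = 64, b = 5, c = 0
log_b(a) = log_5(64) ~ 2.584
Compare b^c with a: 5^0 = 1 < 64, so c < log_b(a).
Since c < log_b(a), Case 1 applies.
T(n) = O(n^(log_5 64)) ~ O(n^2.584)
Master Theorem case = 1


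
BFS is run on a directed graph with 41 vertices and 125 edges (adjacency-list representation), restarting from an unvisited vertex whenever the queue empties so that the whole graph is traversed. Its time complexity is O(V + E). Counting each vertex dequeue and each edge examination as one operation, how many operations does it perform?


A full BFS traversal dequeues each vertex exactly once and examines each directed edge exactly once.
V = 41 (vertex processing cost)
E = 125 (edge examination cost)
Total operations proportional to V + E = 41 + 125 = 166


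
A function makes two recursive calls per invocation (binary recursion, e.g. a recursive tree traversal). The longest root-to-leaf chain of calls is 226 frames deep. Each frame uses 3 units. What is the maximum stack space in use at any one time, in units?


Binary recursion: the two calls run one after the other, so only one root-to-leaf chain of frames is on the stack at a time.
Maximum depth (longest chain) = 226 frames
Each frame = 3 units
Max stack space = 226 * 3 = 678


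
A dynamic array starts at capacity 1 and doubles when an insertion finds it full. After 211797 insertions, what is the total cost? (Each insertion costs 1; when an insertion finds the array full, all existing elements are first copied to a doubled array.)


Insertion cost: 211797 (one per element)
Resizes occur just before inserting elements 2, 3, 5, 9, ...
Elements copied at each resize: 1 + 2 + 4 + 8 + 16 + 32 + 64 + 128 + 256 + 512 + 1024 + 2048 + 4096 + 8192 + 16384 + 32768 + 65536 + 131072
Sum of copies = 262143 (geometric series: 2^k - 1)
Total = 211797 + 262143 = 473940


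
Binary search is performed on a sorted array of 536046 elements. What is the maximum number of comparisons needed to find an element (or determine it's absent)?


Binary search halves the search space each comparison:
  Step 1: search space = 536046 -> 268023
  Step 2: search space = 268023 -> 134011
  Step 3: search space = 134011 -> 67005
  Step 4: search space = 67005 -> 33502
  Step 5: search space = 33502 -> 16751
  Step 6: search space = 16751 -> 8375
  Step 7: search space = 8375 -> 4187
  Step 8: search space = 4187 -> 2093
  Step 9: search space = 2093 -> 1046
  Step 10: search space = 1046 -> 523
  Step 11: search space = 523 -> 261
  Step 12: search space = 261 -> 130
  Step 13: search space = 130 -> 65
  Step 14: search space = 65 -> 32
  Step 15: search space = 32 -> 16
  Step 16: search space = 16 -> 8
  Step 17: search space = 8 -> 4
  Step 18: search space = 4 -> 2
  Step 19: search space = 2 -> 1
  Step 20: search space = 1 (final check)
Maximum comparisons = floor(log2(536046)) + 1 = 19 + 1 = 20


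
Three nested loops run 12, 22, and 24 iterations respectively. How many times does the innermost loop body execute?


Loop 1 (outermost): 12 iterations
Loop 2 (middle): 22 iterations per outer
Loop 3 (innermost): 24 iterations per middle
Total = 12 * 22 * 24 = 6336


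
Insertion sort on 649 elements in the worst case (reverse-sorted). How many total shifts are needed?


In the worst case (reverse-sorted), each element shifts past all previous:
  Element 1: 1 shifts
  Element 2: 2 shifts
  Element 3: 3 shifts
  Element 4: 4 shifts
  Element 5: 5 shifts
  ...
  Element 648: 648 shifts
Total = 1 + 2 + ... + 648
= 649*(649-1)/2 = 210276


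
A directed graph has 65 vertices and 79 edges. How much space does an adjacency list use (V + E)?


Adjacency list: one list head per vertex + one entry per edge
Vertex heads: 65
Edge entries: 79
Total = 65 + 79 = 144


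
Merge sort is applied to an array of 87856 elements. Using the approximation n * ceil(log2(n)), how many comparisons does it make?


Merge sort divides the array into halves recursively.
Number of levels = ceil(log2(87856)) = 17
At each level, approximately n = 87856 comparisons are needed for merging.
Total comparisons ~ n * ceil(log2(n)) = 87856 * 17 = 1493552


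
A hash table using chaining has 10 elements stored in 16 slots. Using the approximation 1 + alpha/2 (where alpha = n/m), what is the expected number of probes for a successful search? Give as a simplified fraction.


Load factor alpha = n/m = 10/16
Expected probes = 1 + alpha/2 = 1 + 10/(2*16)
= 1 + 10/32
= 32/32 + 10/32
= 42/32
Simplify: 21/16


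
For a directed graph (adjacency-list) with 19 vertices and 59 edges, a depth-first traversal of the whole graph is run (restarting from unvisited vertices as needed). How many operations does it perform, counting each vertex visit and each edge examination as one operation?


A full DFS traversal visits each vertex once and examines each edge once.
V = 19
E = 59
Sum = 19 + 59 = 78


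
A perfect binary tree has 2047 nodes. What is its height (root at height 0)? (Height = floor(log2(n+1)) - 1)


For a perfect binary tree of height h: n = 2^(h+1) - 1, so h = log2(n+1) - 1.
  n + 1 = 2048 = 2^11
  log2(2048) = 11
  height = 11 - 1 = 10


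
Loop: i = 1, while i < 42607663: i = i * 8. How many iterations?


i multiplies by 8 each step:
i = 1 -> 8 -> 64 -> 512 -> 4096 -> 32768 -> 262144 -> 2097152 -> 16777216 -> 134217728 (stop)
Iterations = ceil(log_8(42607663)) = 9


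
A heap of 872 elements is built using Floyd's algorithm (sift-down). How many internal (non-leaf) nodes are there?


Leaf nodes occupy roughly half the array.
Sift-down is called for each internal node, starting from the last one.
Internal nodes = floor(n/2) = floor(872/2) = 436


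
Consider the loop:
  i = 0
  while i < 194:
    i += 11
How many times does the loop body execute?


Starting at i = 0, each iteration adds 11.
Iterations until i >= 194:
  Iteration 1: i = 0 -> i = 11
  Iteration 2: i = 11 -> i = 22
  Iteration 3: i = 22 -> i = 33
  Iteration 4: i = 33 -> i = 44
  Iteration 5: i = 44 -> i = 55
  Iteration 6: i = 55 -> i = 66
  Iteration 7: i = 66 -> i = 77
  Iteration 8: i = 77 -> i = 88
  ... continuing ...
Total iterations = ceil(194/11) = 18


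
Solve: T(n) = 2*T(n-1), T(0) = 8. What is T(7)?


Unrolling:
T(7) = 2*T(6) = 2^2*T(5) = ... = 2^7*T(0)
= 2^7 * 8
= 128 * 8 = 1024


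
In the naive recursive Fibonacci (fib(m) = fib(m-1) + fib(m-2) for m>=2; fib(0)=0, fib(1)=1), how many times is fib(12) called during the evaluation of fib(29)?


Let N(m) = number of times fib(m) is called while evaluating fib(29).
N(29) = 1 (the initial call).
N(28) = 1 (only fib(29) calls it).
For 1 <= m <= 27: fib(m) is called by fib(m+1) and fib(m+2), so
  N(m) = N(m+1) + N(m+2).
fib(0) is called only by fib(2), so N(0) = N(2).
Walk down from m=29:
  N(29)=1, N(28)=1, N(27)=2, N(26)=3, N(25)=5, N(24)=8, N(23)=13, N(22)=21, N(21)=34, N(20)=55, N(19)=89, N(18)=144, N(17)=233, N(16)=377, N(15)=610, N(14)=987, N(13)=1597, N(12)=2584
N(12) = 2584


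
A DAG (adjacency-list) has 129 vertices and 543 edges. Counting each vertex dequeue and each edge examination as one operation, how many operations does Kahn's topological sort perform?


V = 129 (vertex processing)
E = 543 (edge processing)
V + E = 129 + 543 = 672


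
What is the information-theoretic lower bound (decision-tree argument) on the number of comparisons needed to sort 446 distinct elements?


A binary decision tree of height h has at most 2^h leaves and needs at least n! of them, so h >= ceil(log2(n!)).
446! is far too large to multiply out, so use Stirling's series:
  ln(n!) ~ n ln n - n + (1/2) ln(2 pi n) + 1/(12n)  (error below 1/(360 n^3), negligible here)
  ln(446) = 6.1003190
  n ln n = 446 * 6.1003190 = 2720.7423
  (1/2) ln(2 pi * 446) = (1/2) ln(2802.3006) = 3.9691
  1/(12*446) = 0.0002
  ln(446!) ~ 2720.7423 - 446 + 3.9691 + 0.0002 = 2278.7116
Convert to base 2: log2(446!) = 2278.7116 / ln 2 = 2278.7116 / 0.69314718 = 3287.4859
ceil(3287.4859) = 3288


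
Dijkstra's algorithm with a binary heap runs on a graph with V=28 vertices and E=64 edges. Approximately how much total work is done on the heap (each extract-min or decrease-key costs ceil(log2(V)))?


Dijkstra with a binary heap: each vertex is extracted once, each edge may relax once.
Each heap operation costs O(log V).
V + E = 28 + 64 = 92
ceil(log2(28)) = 5 (since 2^4 = 16 < 28 <= 32 = 2^5)
Total heap work = (V+E) * ceil(log2(V)) = 92 * 5 = 460


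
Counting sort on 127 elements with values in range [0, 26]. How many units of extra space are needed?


Output array size: 127 (to store sorted result)
Count array size: 27 (one slot per possible value, range 0 to 26)
Total extra space = 127 + 27 = 154


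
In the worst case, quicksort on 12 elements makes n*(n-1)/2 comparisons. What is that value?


Sum of comparisons per partition:
11 + 10 + ... + 1 + 0
= 12 * (12 - 1) / 2
= 12 * 11 / 2
= 66


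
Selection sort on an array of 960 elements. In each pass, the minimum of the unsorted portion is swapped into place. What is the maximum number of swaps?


Selection sort performs one swap per pass:
  Pass 1: find min in positions 0 to 959, swap with position 0
  Pass 2: find min in positions 1 to 959, swap with position 1
  Pass 3: find min in positions 2 to 959, swap with position 2
  Pass 4: find min in positions 3 to 959, swap with position 3
  Pass 5: find min in positions 4 to 959, swap with position 4
  ... (954 more passes)
Total passes (and swaps) = n - 1 = 960 - 1 = 959


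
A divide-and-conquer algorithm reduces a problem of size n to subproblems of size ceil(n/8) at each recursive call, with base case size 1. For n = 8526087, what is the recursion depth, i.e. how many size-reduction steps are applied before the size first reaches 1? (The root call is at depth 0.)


Each step divides the size by 8 (rounding up); after k steps the size is ceil(n/8^k), which equals 1 exactly when 8^k >= n.
So the depth is the smallest k with 8^k >= 8526087, i.e. ceil(log_8(8526087)).
8^7 = 2097152 < 8526087 <= 16777216 = 8^8
Recursion depth = 8


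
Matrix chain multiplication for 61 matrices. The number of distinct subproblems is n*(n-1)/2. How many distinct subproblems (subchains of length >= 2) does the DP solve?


Subproblems are indexed by (i, j) where i < j.
Number of such pairs = n*(n-1)/2
= 61 * 60 / 2
= 1830


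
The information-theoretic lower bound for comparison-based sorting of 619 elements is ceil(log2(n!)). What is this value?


A binary decision tree of height h has at most 2^h leaves and needs at least n! of them, so h >= ceil(log2(n!)).
619! is far too large to multiply out, so use Stirling's series:
  ln(n!) ~ n ln n - n + (1/2) ln(2 pi n) + 1/(12n)  (error below 1/(360 n^3), negligible here)
  ln(619) = 6.4281053
  n ln n = 619 * 6.4281053 = 3978.9972
  (1/2) ln(2 pi * 619) = (1/2) ln(3889.2917) = 4.1330
  1/(12*619) = 0.0001
  ln(619!) ~ 3978.9972 - 619 + 4.1330 + 0.0001 = 3364.1303
Convert to base 2: log2(619!) = 3364.1303 / ln 2 = 3364.1303 / 0.69314718 = 4853.4141
ceil(4853.4141) = 4854


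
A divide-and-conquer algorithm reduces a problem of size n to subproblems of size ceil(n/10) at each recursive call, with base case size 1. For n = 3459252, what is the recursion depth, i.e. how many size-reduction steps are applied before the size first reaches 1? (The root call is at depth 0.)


Each step divides the size by 10 (rounding up); after k steps the size is ceil(n/10^k), which equals 1 exactly when 10^k >= n.
So the depth is the smallest k with 10^k >= 3459252, i.e. ceil(log_10(3459252)).
10^6 = 1000000 < 3459252 <= 10000000 = 10^7
Recursion depth = 7
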